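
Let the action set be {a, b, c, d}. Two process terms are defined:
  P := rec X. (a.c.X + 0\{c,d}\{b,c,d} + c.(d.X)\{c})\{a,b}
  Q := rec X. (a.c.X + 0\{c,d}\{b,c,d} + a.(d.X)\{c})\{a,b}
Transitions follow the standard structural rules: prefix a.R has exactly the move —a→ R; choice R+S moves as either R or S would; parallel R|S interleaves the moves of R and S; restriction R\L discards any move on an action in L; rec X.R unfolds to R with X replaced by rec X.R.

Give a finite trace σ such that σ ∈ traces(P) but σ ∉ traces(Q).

c

Reachable graph of P (3 states):
  p0 = rec X. (a.c.X + 0\{c,d}\{b,c,d} + c.(d.X)\{c})\{a,b} ⊢ -c-> p1
  p1 = (d.(rec X. (a.c.X + 0\{c,d}\{b,c,d} + c.(d.X)\{c})\{a,b}))\{c}\{a,b} ⊢ -d-> p2
  p2 = (rec X. (a.c.X + 0\{c,d}\{b,c,d} + c.(d.X)\{c})\{a,b})\{c}\{a,b} ⊢ ∅
Reachable graph of Q (1 states):
  q0 = rec X. (a.c.X + 0\{c,d}\{b,c,d} + a.(d.X)\{c})\{a,b} ⊢ ∅
Trace ⟨c⟩ through P, begin at {p0}:
  step 1 (c): {p1}
  P completes σ.
Trace ⟨c⟩ through Q, begin at {q0}:
  step 1 (c): ∅ (Q stuck)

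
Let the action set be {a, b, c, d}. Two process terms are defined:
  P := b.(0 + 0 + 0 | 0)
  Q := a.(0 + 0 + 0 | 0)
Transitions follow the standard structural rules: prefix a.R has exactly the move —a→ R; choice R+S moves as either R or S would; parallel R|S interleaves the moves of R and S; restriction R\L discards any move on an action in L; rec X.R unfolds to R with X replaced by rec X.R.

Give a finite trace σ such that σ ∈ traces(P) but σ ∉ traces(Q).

Reachable graph of P (2 states):
  u0 = b.(0 + 0 + 0 | 0) → --b--▸ u1
  u1 = 0 + 0 + 0 | 0 → deadlocked
Reachable graph of Q (2 states):
  v0 = a.(0 + 0 + 0 | 0) → --a--▸ v1
  v1 = 0 + 0 + 0 | 0 → deadlocked
Executing b from P (initial set {u0}):
  after b @ step 1: {u1}
  ✓ P
Executing b from Q (initial set {v0}):
  after b @ step 1: ∅  — Q cannot continue

b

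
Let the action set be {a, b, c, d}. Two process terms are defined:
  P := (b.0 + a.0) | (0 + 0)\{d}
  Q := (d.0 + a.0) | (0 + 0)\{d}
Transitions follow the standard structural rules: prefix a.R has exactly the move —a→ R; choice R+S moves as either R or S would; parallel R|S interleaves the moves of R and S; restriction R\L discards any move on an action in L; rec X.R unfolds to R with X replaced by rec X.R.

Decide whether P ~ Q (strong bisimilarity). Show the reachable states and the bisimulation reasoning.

not bisimilar

Reachable graph of P (2 states):
  m0 = (b.0 + a.0) | (0 + 0)\{d} | —a→ m1, —b→ m1
  m1 = 0 | (0 + 0)\{d} | deadlocked
Reachable graph of Q (2 states):
  n0 = (d.0 + a.0) | (0 + 0)\{d} | —a→ n1, —d→ n1
  n1 = 0 | (0 + 0)\{d} | deadlocked
Bisimilarity quotient blocks:
  B0 = {m0}
  B1 = {m1, n1}
  B2 = {n0}
m0 ∈ B0, n0 ∈ B2 → different blocks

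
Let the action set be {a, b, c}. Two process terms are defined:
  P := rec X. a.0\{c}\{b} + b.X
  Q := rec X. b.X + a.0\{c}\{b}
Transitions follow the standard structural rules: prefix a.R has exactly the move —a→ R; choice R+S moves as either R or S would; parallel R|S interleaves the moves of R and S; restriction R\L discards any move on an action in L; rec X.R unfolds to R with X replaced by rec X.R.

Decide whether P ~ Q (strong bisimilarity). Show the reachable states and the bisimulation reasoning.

YES

P's transition system — 2 states:
  m0 = rec X. a.0\{c}\{b} + b.X ⊢ —a→ m1, —b→ m0
  m1 = 0\{c}\{b} ⊢ ∅
Q's transition system — 2 states:
  n0 = rec X. b.X + a.0\{c}\{b} ⊢ —a→ n1, —b→ n0
  n1 = 0\{c}\{b} ⊢ ∅
Coarsest stable partition (strong bisimilarity classes):
  B0 = {m0, n0}
  B1 = {m1, n1}
m0 ∈ B0, n0 ∈ B0 → same block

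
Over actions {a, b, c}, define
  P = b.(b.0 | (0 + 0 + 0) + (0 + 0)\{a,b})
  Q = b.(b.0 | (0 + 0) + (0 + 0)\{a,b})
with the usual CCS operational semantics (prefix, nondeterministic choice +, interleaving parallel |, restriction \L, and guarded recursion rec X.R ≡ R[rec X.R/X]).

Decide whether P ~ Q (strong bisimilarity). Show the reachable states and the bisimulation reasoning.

Reachable graph of P (3 states):
  u0 = b.(b.0 | (0 + 0 + 0) + (0 + 0)\{a,b}) :: -b-> u1
  u1 = b.0 | (0 + 0 + 0) + (0 + 0)\{a,b} :: -b-> u2
  u2 = 0 | (0 + 0 + 0) :: stopped
Reachable graph of Q (3 states):
  v0 = b.(b.0 | (0 + 0) + (0 + 0)\{a,b}) :: -b-> v1
  v1 = b.0 | (0 + 0) + (0 + 0)\{a,b} :: -b-> v2
  v2 = 0 | (0 + 0) :: stopped
Coarsest stable partition (strong bisimilarity classes):
  B0 = {u0, v0}
  B1 = {u1, v1}
  B2 = {u2, v2}
u0 ∈ B0, v0 ∈ B0 → same block

YES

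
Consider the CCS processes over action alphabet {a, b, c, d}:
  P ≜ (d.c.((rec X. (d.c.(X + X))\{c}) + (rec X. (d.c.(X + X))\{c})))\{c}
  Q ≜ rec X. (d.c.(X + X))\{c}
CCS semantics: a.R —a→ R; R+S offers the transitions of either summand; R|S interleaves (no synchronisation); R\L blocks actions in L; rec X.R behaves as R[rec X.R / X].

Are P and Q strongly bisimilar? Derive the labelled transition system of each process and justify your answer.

P ~ Q

LTS(P): 2 reachable states
  m0 = (d.c.((rec X. (d.c.(X + X))\{c}) + (rec X. (d.c.(X + X))\{c})))\{c} → --d--▸ m1
  m1 = (c.((rec X. (d.c.(X + X))\{c}) + (rec X. (d.c.(X + X))\{c})))\{c} → ·
LTS(Q): 2 reachable states
  n0 = rec X. (d.c.(X + X))\{c} → --d--▸ n1
  n1 = (c.((rec X. (d.c.(X + X))\{c}) + (rec X. (d.c.(X + X))\{c})))\{c} → ·
Bisimilarity quotient blocks:
  B0 = {m0, n0}
  B1 = {m1, n1}
m0 ∈ B0, n0 ∈ B0 → same block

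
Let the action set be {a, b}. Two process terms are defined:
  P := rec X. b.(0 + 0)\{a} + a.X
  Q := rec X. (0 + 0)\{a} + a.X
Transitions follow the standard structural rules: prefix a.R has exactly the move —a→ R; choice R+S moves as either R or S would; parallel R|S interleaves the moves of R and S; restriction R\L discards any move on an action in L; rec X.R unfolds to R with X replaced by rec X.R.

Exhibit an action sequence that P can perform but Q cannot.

b

LTS(P): 2 reachable states
  u0 = rec X. b.(0 + 0)\{a} + a.X has moves ··a··> u0, ··b··> u1
  u1 = (0 + 0)\{a} has moves stopped
LTS(Q): 1 reachable states
  v0 = rec X. (0 + 0)\{a} + a.X has moves ··a··> v0
Trace ⟨b⟩ through P, begin at {u0}:
  [1] b ⇒ {u1}
  ✓ P
Trace ⟨b⟩ through Q, begin at {v0}:
  [1] b ⇒ no successor for Q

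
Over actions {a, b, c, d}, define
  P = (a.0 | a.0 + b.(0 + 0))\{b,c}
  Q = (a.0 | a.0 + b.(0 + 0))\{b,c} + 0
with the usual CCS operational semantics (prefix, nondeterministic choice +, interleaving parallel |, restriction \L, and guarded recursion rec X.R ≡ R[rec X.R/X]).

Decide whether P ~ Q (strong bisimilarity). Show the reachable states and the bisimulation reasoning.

Reachable graph of P (4 states):
  s0 = (a.0 | a.0 + b.(0 + 0))\{b,c} :: -a-> s1, -a-> s2
  s1 = (0 | a.0)\{b,c} :: -a-> s3
  s2 = (a.0 | 0)\{b,c} :: -a-> s3
  s3 = (0 | 0)\{b,c} :: deadlocked
Reachable graph of Q (4 states):
  t0 = (a.0 | a.0 + b.(0 + 0))\{b,c} + 0 :: -a-> t1, -a-> t2
  t1 = (0 | a.0)\{b,c} :: -a-> t3
  t2 = (a.0 | 0)\{b,c} :: -a-> t3
  t3 = (0 | 0)\{b,c} :: deadlocked
Bisimilarity quotient blocks:
  B0 = {s0, t0}
  B1 = {s1, s2, t1, t2}
  B2 = {s3, t3}
s0 ∈ B0, t0 ∈ B0 → same block

YES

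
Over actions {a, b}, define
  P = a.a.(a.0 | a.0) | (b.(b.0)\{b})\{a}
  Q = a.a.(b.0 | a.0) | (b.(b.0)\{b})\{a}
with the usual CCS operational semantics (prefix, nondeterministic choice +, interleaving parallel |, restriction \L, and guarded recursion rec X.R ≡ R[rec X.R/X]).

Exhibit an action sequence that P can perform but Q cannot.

aaaa

Reachable graph of P (12 states):
  u0 = a.a.(a.0 | a.0) | (b.(b.0)\{b})\{a} ⊢ -a-> u1, -b-> u2
  u1 = a.(a.0 | a.0) | (b.(b.0)\{b})\{a} ⊢ -a-> u3, -b-> u4
  u2 = a.a.(a.0 | a.0) | (b.0)\{b}\{a} ⊢ -a-> u4
  u3 = a.0 | a.0 | (b.(b.0)\{b})\{a} ⊢ -a-> u5, -a-> u6, -b-> u7
  u4 = a.(a.0 | a.0) | (b.0)\{b}\{a} ⊢ -a-> u7
  u5 = 0 | a.0 | (b.(b.0)\{b})\{a} ⊢ -a-> u8, -b-> u9
  u6 = a.0 | 0 | (b.(b.0)\{b})\{a} ⊢ -a-> u8, -b-> u10
  u7 = a.0 | a.0 | (b.0)\{b}\{a} ⊢ -a-> u10, -a-> u9
  u8 = 0 | 0 | (b.(b.0)\{b})\{a} ⊢ -b-> u11
  u9 = 0 | a.0 | (b.0)\{b}\{a} ⊢ -a-> u11
  u10 = a.0 | 0 | (b.0)\{b}\{a} ⊢ -a-> u11
  u11 = 0 | 0 | (b.0)\{b}\{a} ⊢ ∅
Reachable graph of Q (12 states):
  v0 = a.a.(b.0 | a.0) | (b.(b.0)\{b})\{a} ⊢ -a-> v1, -b-> v2
  v1 = a.(b.0 | a.0) | (b.(b.0)\{b})\{a} ⊢ -a-> v3, -b-> v4
  v2 = a.a.(b.0 | a.0) | (b.0)\{b}\{a} ⊢ -a-> v4
  v3 = b.0 | a.0 | (b.(b.0)\{b})\{a} ⊢ -a-> v5, -b-> v6, -b-> v7
  v4 = a.(b.0 | a.0) | (b.0)\{b}\{a} ⊢ -a-> v7
  v5 = b.0 | 0 | (b.(b.0)\{b})\{a} ⊢ -b-> v8, -b-> v9
  v6 = 0 | a.0 | (b.(b.0)\{b})\{a} ⊢ -a-> v8, -b-> v10
  v7 = b.0 | a.0 | (b.0)\{b}\{a} ⊢ -a-> v9, -b-> v10
  v8 = 0 | 0 | (b.(b.0)\{b})\{a} ⊢ -b-> v11
  v9 = b.0 | 0 | (b.0)\{b}\{a} ⊢ -b-> v11
  v10 = 0 | a.0 | (b.0)\{b}\{a} ⊢ -a-> v11
  v11 = 0 | 0 | (b.0)\{b}\{a} ⊢ ∅
Executing aaaa from P (initial set {u0}):
  [1] a ⇒ {u1}
  [2] a ⇒ {u3}
  [3] a ⇒ {u5, u6}
  [4] a ⇒ {u8}
  P completes σ.
Executing aaaa from Q (initial set {v0}):
  [1] a ⇒ {v1}
  [2] a ⇒ {v3}
  [3] a ⇒ {v5}
  [4] a ⇒ ∅  — Q cannot continue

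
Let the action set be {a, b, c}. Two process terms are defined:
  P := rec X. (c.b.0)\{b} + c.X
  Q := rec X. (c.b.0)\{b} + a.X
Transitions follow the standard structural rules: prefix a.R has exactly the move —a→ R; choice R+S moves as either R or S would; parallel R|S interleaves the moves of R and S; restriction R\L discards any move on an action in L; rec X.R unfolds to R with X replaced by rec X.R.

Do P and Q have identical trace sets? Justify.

NO — witness ⟨cc⟩

Reachable graph of P (2 states):
  m0 = rec X. (c.b.0)\{b} + c.X ⊢ —c→ m0, —c→ m1
  m1 = (b.0)\{b} ⊢ stopped
Reachable graph of Q (2 states):
  n0 = rec X. (c.b.0)\{b} + a.X ⊢ —a→ n0, —c→ n1
  n1 = (b.0)\{b} ⊢ stopped
Trace ⟨cc⟩ through P, begin at {m0}:
  [1] c ⇒ {m0, m1}
  [2] c ⇒ {m0, m1}
  P completes σ.
Trace ⟨cc⟩ through Q, begin at {n0}:
  [1] c ⇒ {n1}
  [2] c ⇒ ∅ (Q stuck)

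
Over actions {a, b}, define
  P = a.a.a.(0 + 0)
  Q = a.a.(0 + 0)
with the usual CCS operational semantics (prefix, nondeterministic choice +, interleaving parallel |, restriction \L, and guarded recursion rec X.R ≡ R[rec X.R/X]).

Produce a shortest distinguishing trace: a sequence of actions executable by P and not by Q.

aaa

P's transition system — 4 states:
  u0 = a.a.a.(0 + 0) :: ··a··> u1
  u1 = a.a.(0 + 0) :: ··a··> u2
  u2 = a.(0 + 0) :: ··a··> u3
  u3 = 0 + 0 :: deadlocked
Q's transition system — 3 states:
  v0 = a.a.(0 + 0) :: ··a··> v1
  v1 = a.(0 + 0) :: ··a··> v2
  v2 = 0 + 0 :: deadlocked
Run σ = ⟨aaa⟩ on P: start {u0}
  after a @ step 1: {u1}
  after a @ step 2: {u2}
  after a @ step 3: {u3}
  P completes σ.
Run σ = ⟨aaa⟩ on Q: start {v0}
  after a @ step 1: {v1}
  after a @ step 2: {v2}
  after a @ step 3: ∅ (Q stuck)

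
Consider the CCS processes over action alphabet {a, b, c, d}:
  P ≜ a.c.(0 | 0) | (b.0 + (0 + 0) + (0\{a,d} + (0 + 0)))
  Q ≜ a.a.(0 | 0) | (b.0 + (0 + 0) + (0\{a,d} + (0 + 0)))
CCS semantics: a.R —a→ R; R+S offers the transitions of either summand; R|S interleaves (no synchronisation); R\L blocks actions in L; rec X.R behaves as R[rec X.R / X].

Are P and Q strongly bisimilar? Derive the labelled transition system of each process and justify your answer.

NO

P's transition system — 6 states:
  p0 = a.c.(0 | 0) | (b.0 + (0 + 0) + (0\{a,d} + (0 + 0))) has moves --a--▸ p1, --b--▸ p2
  p1 = c.(0 | 0) | (b.0 + (0 + 0) + (0\{a,d} + (0 + 0))) has moves --b--▸ p3, --c--▸ p4
  p2 = a.c.(0 | 0) | 0 has moves --a--▸ p3
  p3 = c.(0 | 0) | 0 has moves --c--▸ p5
  p4 = 0 | 0 | (b.0 + (0 + 0) + (0\{a,d} + (0 + 0))) has moves --b--▸ p5
  p5 = 0 | 0 | 0 has moves stopped
Q's transition system — 6 states:
  q0 = a.a.(0 | 0) | (b.0 + (0 + 0) + (0\{a,d} + (0 + 0))) has moves --a--▸ q1, --b--▸ q2
  q1 = a.(0 | 0) | (b.0 + (0 + 0) + (0\{a,d} + (0 + 0))) has moves --a--▸ q3, --b--▸ q4
  q2 = a.a.(0 | 0) | 0 has moves --a--▸ q4
  q3 = 0 | 0 | (b.0 + (0 + 0) + (0\{a,d} + (0 + 0))) has moves --b--▸ q5
  q4 = a.(0 | 0) | 0 has moves --a--▸ q5
  q5 = 0 | 0 | 0 has moves stopped
Bisimilarity quotient blocks:
  B0 = {p0}
  B1 = {p1}
  B2 = {p4, q3}
  B3 = {p5, q5}
  B4 = {p3}
  B5 = {p2}
  B6 = {q0}
  B7 = {q1}
  B8 = {q4}
  B9 = {q2}
p0 ∈ B0, q0 ∈ B6 → different blocks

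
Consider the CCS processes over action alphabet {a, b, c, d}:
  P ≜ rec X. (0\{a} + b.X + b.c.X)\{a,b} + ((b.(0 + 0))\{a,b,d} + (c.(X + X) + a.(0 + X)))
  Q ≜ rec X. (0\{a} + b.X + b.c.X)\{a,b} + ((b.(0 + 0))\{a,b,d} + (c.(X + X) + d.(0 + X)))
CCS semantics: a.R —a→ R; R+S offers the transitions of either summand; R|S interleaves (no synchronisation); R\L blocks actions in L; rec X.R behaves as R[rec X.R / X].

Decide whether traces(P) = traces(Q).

P's transition system — 3 states:
  m0 = rec X. (0\{a} + b.X + b.c.X)\{a,b} + ((b.(0 + 0))\{a,b,d} + (c.(X + X) + a.(0 + X))) ⊢ -a-> m1, -c-> m2
  m1 = 0 + (rec X. (0\{a} + b.X + b.c.X)\{a,b} + ((b.(0 + 0))\{a,b,d} + (c.(X + X) + a.(0 + X)))) ⊢ -a-> m1, -c-> m2
  m2 = (rec X. (0\{a} + b.X + b.c.X)\{a,b} + ((b.(0 + 0))\{a,b,d} + (c.(X + X) + a.(0 + X)))) + (rec X. (0\{a} + b.X + b.c.X)\{a,b} + ((b.(0 + 0))\{a,b,d} + (c.(X + X) + a.(0 + X)))) ⊢ -a-> m1, -c-> m2
Q's transition system — 3 states:
  n0 = rec X. (0\{a} + b.X + b.c.X)\{a,b} + ((b.(0 + 0))\{a,b,d} + (c.(X + X) + d.(0 + X))) ⊢ -c-> n1, -d-> n2
  n1 = (rec X. (0\{a} + b.X + b.c.X)\{a,b} + ((b.(0 + 0))\{a,b,d} + (c.(X + X) + d.(0 + X)))) + (rec X. (0\{a} + b.X + b.c.X)\{a,b} + ((b.(0 + 0))\{a,b,d} + (c.(X + X) + d.(0 + X)))) ⊢ -c-> n1, -d-> n2
  n2 = 0 + (rec X. (0\{a} + b.X + b.c.X)\{a,b} + ((b.(0 + 0))\{a,b,d} + (c.(X + X) + d.(0 + X)))) ⊢ -c-> n1, -d-> n2
Executing a from P (initial set {m0}):
  [1] a ⇒ {m1}
  ✓ P
Executing a from Q (initial set {n0}):
  [1] a ⇒ ∅  — Q cannot continue

traces(P) ≠ traces(Q) — witness ⟨a⟩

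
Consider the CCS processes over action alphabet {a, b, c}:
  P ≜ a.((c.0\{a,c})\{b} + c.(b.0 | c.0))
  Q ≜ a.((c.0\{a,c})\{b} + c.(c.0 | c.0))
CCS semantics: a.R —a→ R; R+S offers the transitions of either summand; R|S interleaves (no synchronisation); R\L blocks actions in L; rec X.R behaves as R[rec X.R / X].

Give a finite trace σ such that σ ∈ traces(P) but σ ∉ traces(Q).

acb

P's transition system — 7 states:
  u0 = a.((c.0\{a,c})\{b} + c.(b.0 | c.0)) :: =a=> u1
  u1 = (c.0\{a,c})\{b} + c.(b.0 | c.0) :: =c=> u2, =c=> u3
  u2 = 0\{a,c}\{b} :: ·
  u3 = b.0 | c.0 :: =b=> u4, =c=> u5
  u4 = 0 | c.0 :: =c=> u6
  u5 = b.0 | 0 :: =b=> u6
  u6 = 0 | 0 :: ·
Q's transition system — 7 states:
  v0 = a.((c.0\{a,c})\{b} + c.(c.0 | c.0)) :: =a=> v1
  v1 = (c.0\{a,c})\{b} + c.(c.0 | c.0) :: =c=> v2, =c=> v3
  v2 = 0\{a,c}\{b} :: ·
  v3 = c.0 | c.0 :: =c=> v4, =c=> v5
  v4 = 0 | c.0 :: =c=> v6
  v5 = c.0 | 0 :: =c=> v6
  v6 = 0 | 0 :: ·
Trace ⟨acb⟩ through P, begin at {u0}:
  step 1 (a): {u1}
  step 2 (c): {u2, u3}
  step 3 (b): {u4}
  P completes σ.
Trace ⟨acb⟩ through Q, begin at {v0}:
  step 1 (a): {v1}
  step 2 (c): {v2, v3}
  step 3 (b): ∅  — Q cannot continue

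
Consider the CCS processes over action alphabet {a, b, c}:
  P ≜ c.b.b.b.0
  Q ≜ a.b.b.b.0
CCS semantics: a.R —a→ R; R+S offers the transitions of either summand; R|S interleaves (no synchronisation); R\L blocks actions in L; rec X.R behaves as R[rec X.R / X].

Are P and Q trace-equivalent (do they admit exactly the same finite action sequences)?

LTS(P): 5 reachable states
  s0 = c.b.b.b.0 :: =c=> s1
  s1 = b.b.b.0 :: =b=> s2
  s2 = b.b.0 :: =b=> s3
  s3 = b.0 :: =b=> s4
  s4 = 0 :: ·
LTS(Q): 5 reachable states
  t0 = a.b.b.b.0 :: =a=> t1
  t1 = b.b.b.0 :: =b=> t2
  t2 = b.b.0 :: =b=> t3
  t3 = b.0 :: =b=> t4
  t4 = 0 :: ·
Run σ = ⟨c⟩ on P: start {s0}
  after c @ step 1: {s1}
  ✓ P
Run σ = ⟨c⟩ on Q: start {t0}
  after c @ step 1: ∅  — Q cannot continue

traces(P) ≠ traces(Q) — witness ⟨c⟩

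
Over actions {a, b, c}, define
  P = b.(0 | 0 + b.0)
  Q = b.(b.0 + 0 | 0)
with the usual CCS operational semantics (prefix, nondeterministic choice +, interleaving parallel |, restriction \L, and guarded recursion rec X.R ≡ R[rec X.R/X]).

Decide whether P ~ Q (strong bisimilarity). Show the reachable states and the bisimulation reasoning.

bisimilar

LTS(P): 3 reachable states
  m0 = b.(0 | 0 + b.0) ⊢ —b→ m1
  m1 = 0 | 0 + b.0 ⊢ —b→ m2
  m2 = 0 ⊢ ∅
LTS(Q): 3 reachable states
  n0 = b.(b.0 + 0 | 0) ⊢ —b→ n1
  n1 = b.0 + 0 | 0 ⊢ —b→ n2
  n2 = 0 ⊢ ∅
Bisimilarity quotient blocks:
  B0 = {m0, n0}
  B1 = {m1, n1}
  B2 = {m2, n2}
m0 ∈ B0, n0 ∈ B0 → same block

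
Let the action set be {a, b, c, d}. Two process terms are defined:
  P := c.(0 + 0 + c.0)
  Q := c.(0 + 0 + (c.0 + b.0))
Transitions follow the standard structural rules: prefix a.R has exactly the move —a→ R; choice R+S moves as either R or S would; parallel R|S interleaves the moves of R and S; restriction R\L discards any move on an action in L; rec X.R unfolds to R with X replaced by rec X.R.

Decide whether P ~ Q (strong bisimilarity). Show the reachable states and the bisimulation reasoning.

not bisimilar

LTS(P): 3 reachable states
  m0 = c.(0 + 0 + c.0) :: -c-> m1
  m1 = 0 + 0 + c.0 :: -c-> m2
  m2 = 0 :: ∅
LTS(Q): 3 reachable states
  n0 = c.(0 + 0 + (c.0 + b.0)) :: -c-> n1
  n1 = 0 + 0 + (c.0 + b.0) :: -b-> n2, -c-> n2
  n2 = 0 :: ∅
Bisimilarity quotient blocks:
  B0 = {m0}
  B1 = {m1}
  B2 = {m2, n2}
  B3 = {n0}
  B4 = {n1}
m0 ∈ B0, n0 ∈ B3 → different blocks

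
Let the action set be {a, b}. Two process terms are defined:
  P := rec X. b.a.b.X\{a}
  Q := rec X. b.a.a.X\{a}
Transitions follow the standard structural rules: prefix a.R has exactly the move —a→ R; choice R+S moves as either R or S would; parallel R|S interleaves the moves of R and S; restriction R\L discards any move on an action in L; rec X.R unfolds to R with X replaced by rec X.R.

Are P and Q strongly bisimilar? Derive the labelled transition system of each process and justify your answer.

P's transition system — 5 states:
  s0 = rec X. b.a.b.X\{a} → --b--▸ s1
  s1 = a.b.(rec X. b.a.b.X\{a})\{a} → --a--▸ s2
  s2 = b.(rec X. b.a.b.X\{a})\{a} → --b--▸ s3
  s3 = (rec X. b.a.b.X\{a})\{a} → --b--▸ s4
  s4 = (a.b.(rec X. b.a.b.X\{a})\{a})\{a} → ·
Q's transition system — 5 states:
  t0 = rec X. b.a.a.X\{a} → --b--▸ t1
  t1 = a.a.(rec X. b.a.a.X\{a})\{a} → --a--▸ t2
  t2 = a.(rec X. b.a.a.X\{a})\{a} → --a--▸ t3
  t3 = (rec X. b.a.a.X\{a})\{a} → --b--▸ t4
  t4 = (a.a.(rec X. b.a.a.X\{a})\{a})\{a} → ·
Partition-refinement fixed point:
  B0 = {s0}
  B1 = {s1}
  B2 = {s2}
  B3 = {s3, t3}
  B4 = {s4, t4}
  B5 = {t0}
  B6 = {t1}
  B7 = {t2}
s0 ∈ B0, t0 ∈ B5 → different blocks

not bisimilar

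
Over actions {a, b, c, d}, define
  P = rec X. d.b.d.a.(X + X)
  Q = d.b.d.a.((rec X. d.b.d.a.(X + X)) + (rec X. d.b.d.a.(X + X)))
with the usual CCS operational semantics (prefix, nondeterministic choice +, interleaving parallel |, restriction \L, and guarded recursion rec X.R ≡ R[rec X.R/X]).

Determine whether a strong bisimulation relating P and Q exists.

P ~ Q

LTS(P): 5 reachable states
  u0 = rec X. d.b.d.a.(X + X) :: --d--▸ u1
  u1 = b.d.a.((rec X. d.b.d.a.(X + X)) + (rec X. d.b.d.a.(X + X))) :: --b--▸ u2
  u2 = d.a.((rec X. d.b.d.a.(X + X)) + (rec X. d.b.d.a.(X + X))) :: --d--▸ u3
  u3 = a.((rec X. d.b.d.a.(X + X)) + (rec X. d.b.d.a.(X + X))) :: --a--▸ u4
  u4 = (rec X. d.b.d.a.(X + X)) + (rec X. d.b.d.a.(X + X)) :: --d--▸ u1
LTS(Q): 5 reachable states
  v0 = d.b.d.a.((rec X. d.b.d.a.(X + X)) + (rec X. d.b.d.a.(X + X))) :: --d--▸ v1
  v1 = b.d.a.((rec X. d.b.d.a.(X + X)) + (rec X. d.b.d.a.(X + X))) :: --b--▸ v2
  v2 = d.a.((rec X. d.b.d.a.(X + X)) + (rec X. d.b.d.a.(X + X))) :: --d--▸ v3
  v3 = a.((rec X. d.b.d.a.(X + X)) + (rec X. d.b.d.a.(X + X))) :: --a--▸ v4
  v4 = (rec X. d.b.d.a.(X + X)) + (rec X. d.b.d.a.(X + X)) :: --d--▸ v1
Coarsest stable partition (strong bisimilarity classes):
  B0 = {u0, u4, v0, v4}
  B1 = {u1, v1}
  B2 = {u2, v2}
  B3 = {u3, v3}
u0 ∈ B0, v0 ∈ B0 → same block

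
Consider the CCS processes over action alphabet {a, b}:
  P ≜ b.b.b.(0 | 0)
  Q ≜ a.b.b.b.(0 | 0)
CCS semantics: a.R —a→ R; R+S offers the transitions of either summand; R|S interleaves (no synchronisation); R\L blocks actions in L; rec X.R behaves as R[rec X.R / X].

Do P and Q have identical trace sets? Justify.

Reachable graph of P (4 states):
  p0 = b.b.b.(0 | 0) → -b-> p1
  p1 = b.b.(0 | 0) → -b-> p2
  p2 = b.(0 | 0) → -b-> p3
  p3 = 0 | 0 → ·
Reachable graph of Q (5 states):
  q0 = a.b.b.b.(0 | 0) → -a-> q1
  q1 = b.b.b.(0 | 0) → -b-> q2
  q2 = b.b.(0 | 0) → -b-> q3
  q3 = b.(0 | 0) → -b-> q4
  q4 = 0 | 0 → ·
Trace ⟨b⟩ through P, begin at {p0}:
  [1] b ⇒ {p1}
  ✓ P
Trace ⟨b⟩ through Q, begin at {q0}:
  [1] b ⇒ ∅ (Q stuck)

trace-distinct — witness ⟨b⟩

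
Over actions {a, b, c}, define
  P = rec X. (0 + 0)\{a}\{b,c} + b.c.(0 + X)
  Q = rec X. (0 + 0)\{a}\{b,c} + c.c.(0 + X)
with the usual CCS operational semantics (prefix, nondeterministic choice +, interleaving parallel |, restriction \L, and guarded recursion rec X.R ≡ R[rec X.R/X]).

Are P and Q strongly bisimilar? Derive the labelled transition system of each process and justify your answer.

Reachable graph of P (3 states):
  u0 = rec X. (0 + 0)\{a}\{b,c} + b.c.(0 + X) → -b-> u1
  u1 = c.(0 + (rec X. (0 + 0)\{a}\{b,c} + b.c.(0 + X))) → -c-> u2
  u2 = 0 + (rec X. (0 + 0)\{a}\{b,c} + b.c.(0 + X)) → -b-> u1
Reachable graph of Q (3 states):
  v0 = rec X. (0 + 0)\{a}\{b,c} + c.c.(0 + X) → -c-> v1
  v1 = c.(0 + (rec X. (0 + 0)\{a}\{b,c} + c.c.(0 + X))) → -c-> v2
  v2 = 0 + (rec X. (0 + 0)\{a}\{b,c} + c.c.(0 + X)) → -c-> v1
Partition-refinement fixed point:
  B0 = {u0, u2}
  B1 = {u1}
  B2 = {v0, v1, v2}
u0 ∈ B0, v0 ∈ B2 → different blocks

P ≁ Q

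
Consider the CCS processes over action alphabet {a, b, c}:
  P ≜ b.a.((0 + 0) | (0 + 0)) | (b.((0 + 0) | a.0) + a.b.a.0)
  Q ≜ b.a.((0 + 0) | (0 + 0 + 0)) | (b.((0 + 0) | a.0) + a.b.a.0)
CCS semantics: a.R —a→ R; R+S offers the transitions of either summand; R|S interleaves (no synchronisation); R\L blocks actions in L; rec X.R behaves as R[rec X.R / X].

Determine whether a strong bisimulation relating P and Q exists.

Reachable graph of P (18 states):
  u0 = b.a.((0 + 0) | (0 + 0)) | (b.((0 + 0) | a.0) + a.b.a.0) ⊢ =a=> u1, =b=> u2, =b=> u3
  u1 = b.a.((0 + 0) | (0 + 0)) | b.a.0 ⊢ =b=> u4, =b=> u5
  u2 = a.((0 + 0) | (0 + 0)) | (b.((0 + 0) | a.0) + a.b.a.0) ⊢ =a=> u4, =a=> u6, =b=> u7
  u3 = b.a.((0 + 0) | (0 + 0)) | ((0 + 0) | a.0) ⊢ =a=> u8, =b=> u7
  u4 = a.((0 + 0) | (0 + 0)) | b.a.0 ⊢ =a=> u9, =b=> u10
  u5 = b.a.((0 + 0) | (0 + 0)) | a.0 ⊢ =a=> u11, =b=> u10
  u6 = (0 + 0) | (0 + 0) | (b.((0 + 0) | a.0) + a.b.a.0) ⊢ =a=> u9, =b=> u12
  u7 = a.((0 + 0) | (0 + 0)) | ((0 + 0) | a.0) ⊢ =a=> u12, =a=> u13
  u8 = b.a.((0 + 0) | (0 + 0)) | ((0 + 0) | 0) ⊢ =b=> u13
  u9 = (0 + 0) | (0 + 0) | b.a.0 ⊢ =b=> u14
  u10 = a.((0 + 0) | (0 + 0)) | a.0 ⊢ =a=> u14, =a=> u15
  u11 = b.a.((0 + 0) | (0 + 0)) | 0 ⊢ =b=> u15
  u12 = (0 + 0) | (0 + 0) | ((0 + 0) | a.0) ⊢ =a=> u16
  u13 = a.((0 + 0) | (0 + 0)) | ((0 + 0) | 0) ⊢ =a=> u16
  u14 = (0 + 0) | (0 + 0) | a.0 ⊢ =a=> u17
  u15 = a.((0 + 0) | (0 + 0)) | 0 ⊢ =a=> u17
  u16 = (0 + 0) | (0 + 0) | ((0 + 0) | 0) ⊢ ∅
  u17 = (0 + 0) | (0 + 0) | 0 ⊢ ∅
Reachable graph of Q (18 states):
  v0 = b.a.((0 + 0) | (0 + 0 + 0)) | (b.((0 + 0) | a.0) + a.b.a.0) ⊢ =a=> v1, =b=> v2, =b=> v3
  v1 = b.a.((0 + 0) | (0 + 0 + 0)) | b.a.0 ⊢ =b=> v4, =b=> v5
  v2 = a.((0 + 0) | (0 + 0 + 0)) | (b.((0 + 0) | a.0) + a.b.a.0) ⊢ =a=> v4, =a=> v6, =b=> v7
  v3 = b.a.((0 + 0) | (0 + 0 + 0)) | ((0 + 0) | a.0) ⊢ =a=> v8, =b=> v7
  v4 = a.((0 + 0) | (0 + 0 + 0)) | b.a.0 ⊢ =a=> v9, =b=> v10
  v5 = b.a.((0 + 0) | (0 + 0 + 0)) | a.0 ⊢ =a=> v11, =b=> v10
  v6 = (0 + 0) | (0 + 0 + 0) | (b.((0 + 0) | a.0) + a.b.a.0) ⊢ =a=> v9, =b=> v12
  v7 = a.((0 + 0) | (0 + 0 + 0)) | ((0 + 0) | a.0) ⊢ =a=> v12, =a=> v13
  v8 = b.a.((0 + 0) | (0 + 0 + 0)) | ((0 + 0) | 0) ⊢ =b=> v13
  v9 = (0 + 0) | (0 + 0 + 0) | b.a.0 ⊢ =b=> v14
  v10 = a.((0 + 0) | (0 + 0 + 0)) | a.0 ⊢ =a=> v14, =a=> v15
  v11 = b.a.((0 + 0) | (0 + 0 + 0)) | 0 ⊢ =b=> v15
  v12 = (0 + 0) | (0 + 0 + 0) | ((0 + 0) | a.0) ⊢ =a=> v16
  v13 = a.((0 + 0) | (0 + 0 + 0)) | ((0 + 0) | 0) ⊢ =a=> v16
  v14 = (0 + 0) | (0 + 0 + 0) | a.0 ⊢ =a=> v17
  v15 = a.((0 + 0) | (0 + 0 + 0)) | 0 ⊢ =a=> v17
  v16 = (0 + 0) | (0 + 0 + 0) | ((0 + 0) | 0) ⊢ ∅
  v17 = (0 + 0) | (0 + 0 + 0) | 0 ⊢ ∅
Partition-refinement fixed point:
  B0 = {u0, v0}
  B1 = {u2, v2}
  B2 = {u6, v6}
  B3 = {u11, u8, u9, v11, v8, v9}
  B4 = {u12, u13, u14, u15, v12, v13, v14, v15}
  B5 = {u16, u17, v16, v17}
  B6 = {u10, u7, v10, v7}
  B7 = {u3, u4, u5, v3, v4, v5}
  B8 = {u1, v1}
u0 ∈ B0, v0 ∈ B0 → same block

P ~ Q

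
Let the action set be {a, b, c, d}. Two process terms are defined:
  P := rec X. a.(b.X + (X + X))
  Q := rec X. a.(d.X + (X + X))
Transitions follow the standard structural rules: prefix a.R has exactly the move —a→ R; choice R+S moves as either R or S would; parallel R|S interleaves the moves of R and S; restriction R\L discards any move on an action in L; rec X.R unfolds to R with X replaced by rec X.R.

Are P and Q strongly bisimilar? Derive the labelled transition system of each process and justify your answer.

P ≁ Q

Reachable graph of P (2 states):
  u0 = rec X. a.(b.X + (X + X)) → --a--▸ u1
  u1 = b.(rec X. a.(b.X + (X + X))) + ((rec X. a.(b.X + (X + X))) + (rec X. a.(b.X + (X + X)))) → --a--▸ u1, --b--▸ u0
Reachable graph of Q (2 states):
  v0 = rec X. a.(d.X + (X + X)) → --a--▸ v1
  v1 = d.(rec X. a.(d.X + (X + X))) + ((rec X. a.(d.X + (X + X))) + (rec X. a.(d.X + (X + X)))) → --a--▸ v1, --d--▸ v0
Partition-refinement fixed point:
  B0 = {u0}
  B1 = {u1}
  B2 = {v0}
  B3 = {v1}
u0 ∈ B0, v0 ∈ B2 → different blocks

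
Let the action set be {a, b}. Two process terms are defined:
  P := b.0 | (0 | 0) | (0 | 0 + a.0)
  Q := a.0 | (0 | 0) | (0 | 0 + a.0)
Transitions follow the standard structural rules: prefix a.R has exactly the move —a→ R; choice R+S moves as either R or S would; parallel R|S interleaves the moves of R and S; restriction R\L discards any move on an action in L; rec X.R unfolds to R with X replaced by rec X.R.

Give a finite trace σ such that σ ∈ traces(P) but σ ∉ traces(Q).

P's transition system — 4 states:
  p0 = b.0 | (0 | 0) | (0 | 0 + a.0) :: -a-> p1, -b-> p2
  p1 = b.0 | (0 | 0) | 0 :: -b-> p3
  p2 = 0 | (0 | 0) | (0 | 0 + a.0) :: -a-> p3
  p3 = 0 | (0 | 0) | 0 :: stopped
Q's transition system — 4 states:
  q0 = a.0 | (0 | 0) | (0 | 0 + a.0) :: -a-> q1, -a-> q2
  q1 = 0 | (0 | 0) | (0 | 0 + a.0) :: -a-> q3
  q2 = a.0 | (0 | 0) | 0 :: -a-> q3
  q3 = 0 | (0 | 0) | 0 :: stopped
Executing b from P (initial set {p0}):
  [1] b ⇒ {p2}
  P completes σ.
Executing b from Q (initial set {q0}):
  [1] b ⇒ no successor for Q

b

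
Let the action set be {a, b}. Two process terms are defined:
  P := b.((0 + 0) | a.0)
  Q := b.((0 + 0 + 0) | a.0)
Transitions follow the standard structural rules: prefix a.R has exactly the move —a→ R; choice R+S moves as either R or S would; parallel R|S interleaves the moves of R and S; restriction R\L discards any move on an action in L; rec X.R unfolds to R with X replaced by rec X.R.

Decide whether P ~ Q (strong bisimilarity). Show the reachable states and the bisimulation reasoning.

P's transition system — 3 states:
  p0 = b.((0 + 0) | a.0) | -b-> p1
  p1 = (0 + 0) | a.0 | -a-> p2
  p2 = (0 + 0) | 0 | deadlocked
Q's transition system — 3 states:
  q0 = b.((0 + 0 + 0) | a.0) | -b-> q1
  q1 = (0 + 0 + 0) | a.0 | -a-> q2
  q2 = (0 + 0 + 0) | 0 | deadlocked
Partition-refinement fixed point:
  B0 = {p0, q0}
  B1 = {p1, q1}
  B2 = {p2, q2}
p0 ∈ B0, q0 ∈ B0 → same block

P ~ Q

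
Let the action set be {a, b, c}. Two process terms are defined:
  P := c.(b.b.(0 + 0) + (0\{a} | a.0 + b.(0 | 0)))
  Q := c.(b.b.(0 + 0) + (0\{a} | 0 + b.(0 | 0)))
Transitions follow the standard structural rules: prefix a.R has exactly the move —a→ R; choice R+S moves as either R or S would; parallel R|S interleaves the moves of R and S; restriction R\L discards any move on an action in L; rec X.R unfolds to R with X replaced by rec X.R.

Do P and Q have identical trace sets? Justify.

Reachable graph of P (6 states):
  m0 = c.(b.b.(0 + 0) + (0\{a} | a.0 + b.(0 | 0))) | —c→ m1
  m1 = b.b.(0 + 0) + (0\{a} | a.0 + b.(0 | 0)) | —a→ m2, —b→ m3, —b→ m4
  m2 = 0\{a} | 0 | ∅
  m3 = 0 | 0 | ∅
  m4 = b.(0 + 0) | —b→ m5
  m5 = 0 + 0 | ∅
Reachable graph of Q (5 states):
  n0 = c.(b.b.(0 + 0) + (0\{a} | 0 + b.(0 | 0))) | —c→ n1
  n1 = b.b.(0 + 0) + (0\{a} | 0 + b.(0 | 0)) | —b→ n2, —b→ n3
  n2 = 0 | 0 | ∅
  n3 = b.(0 + 0) | —b→ n4
  n4 = 0 + 0 | ∅
Trace ⟨ca⟩ through P, begin at {m0}:
  step 1 (c): {m1}
  step 2 (a): {m2}
  P completes σ.
Trace ⟨ca⟩ through Q, begin at {n0}:
  step 1 (c): {n1}
  step 2 (a): ∅ (Q stuck)

traces(P) ≠ traces(Q) — witness ⟨ca⟩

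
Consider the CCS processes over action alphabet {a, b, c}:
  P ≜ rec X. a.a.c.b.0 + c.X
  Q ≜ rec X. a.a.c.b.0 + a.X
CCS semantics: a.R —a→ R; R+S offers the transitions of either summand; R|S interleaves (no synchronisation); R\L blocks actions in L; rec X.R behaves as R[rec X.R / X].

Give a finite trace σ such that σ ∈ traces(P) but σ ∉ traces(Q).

c

P's transition system — 5 states:
  s0 = rec X. a.a.c.b.0 + c.X ⊢ --a--▸ s1, --c--▸ s0
  s1 = a.c.b.0 ⊢ --a--▸ s2
  s2 = c.b.0 ⊢ --c--▸ s3
  s3 = b.0 ⊢ --b--▸ s4
  s4 = 0 ⊢ ∅
Q's transition system — 5 states:
  t0 = rec X. a.a.c.b.0 + a.X ⊢ --a--▸ t0, --a--▸ t1
  t1 = a.c.b.0 ⊢ --a--▸ t2
  t2 = c.b.0 ⊢ --c--▸ t3
  t3 = b.0 ⊢ --b--▸ t4
  t4 = 0 ⊢ ∅
Trace ⟨c⟩ through P, begin at {s0}:
  step 1 (c): {s0}
  — P admits the full trace.
Trace ⟨c⟩ through Q, begin at {t0}:
  step 1 (c): ∅ (Q stuck)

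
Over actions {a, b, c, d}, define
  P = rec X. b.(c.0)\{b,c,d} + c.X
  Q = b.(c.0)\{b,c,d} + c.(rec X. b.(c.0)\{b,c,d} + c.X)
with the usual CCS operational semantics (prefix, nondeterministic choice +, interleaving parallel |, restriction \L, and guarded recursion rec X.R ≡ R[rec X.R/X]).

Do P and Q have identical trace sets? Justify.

YES

LTS(P): 2 reachable states
  u0 = rec X. b.(c.0)\{b,c,d} + c.X has moves =b=> u1, =c=> u0
  u1 = (c.0)\{b,c,d} has moves deadlocked
LTS(Q): 3 reachable states
  v0 = b.(c.0)\{b,c,d} + c.(rec X. b.(c.0)\{b,c,d} + c.X) has moves =b=> v1, =c=> v2
  v1 = (c.0)\{b,c,d} has moves deadlocked
  v2 = rec X. b.(c.0)\{b,c,d} + c.X has moves =b=> v1, =c=> v2
Coarsest stable partition (strong bisimilarity classes):
  B0 = {u0, v0, v2}
  B1 = {u1, v1}
u0 ∈ B0, v0 ∈ B0 → same block
Bisimilar ⇒ trace-equivalent.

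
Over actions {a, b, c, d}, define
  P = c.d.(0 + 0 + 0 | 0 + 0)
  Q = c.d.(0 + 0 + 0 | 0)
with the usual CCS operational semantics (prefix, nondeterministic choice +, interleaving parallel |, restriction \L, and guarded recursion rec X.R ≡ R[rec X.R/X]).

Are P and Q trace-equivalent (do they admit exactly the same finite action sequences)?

traces(P) = traces(Q)

P's transition system — 3 states:
  p0 = c.d.(0 + 0 + 0 | 0 + 0) | -c-> p1
  p1 = d.(0 + 0 + 0 | 0 + 0) | -d-> p2
  p2 = 0 + 0 + 0 | 0 + 0 | ∅
Q's transition system — 3 states:
  q0 = c.d.(0 + 0 + 0 | 0) | -c-> q1
  q1 = d.(0 + 0 + 0 | 0) | -d-> q2
  q2 = 0 + 0 + 0 | 0 | ∅
Partition-refinement fixed point:
  B0 = {p0, q0}
  B1 = {p1, q1}
  B2 = {p2, q2}
p0 ∈ B0, q0 ∈ B0 → same block
Bisimilar ⇒ trace-equivalent.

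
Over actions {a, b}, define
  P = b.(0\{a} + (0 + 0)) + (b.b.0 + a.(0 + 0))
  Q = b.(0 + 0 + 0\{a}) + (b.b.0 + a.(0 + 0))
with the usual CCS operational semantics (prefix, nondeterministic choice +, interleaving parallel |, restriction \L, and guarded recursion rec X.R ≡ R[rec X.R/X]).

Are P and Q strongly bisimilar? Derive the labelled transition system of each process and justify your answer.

P ~ Q

P's transition system — 5 states:
  m0 = b.(0\{a} + (0 + 0)) + (b.b.0 + a.(0 + 0)) ⊢ -a-> m1, -b-> m2, -b-> m3
  m1 = 0 + 0 ⊢ (no moves)
  m2 = 0\{a} + (0 + 0) ⊢ (no moves)
  m3 = b.0 ⊢ -b-> m4
  m4 = 0 ⊢ (no moves)
Q's transition system — 5 states:
  n0 = b.(0 + 0 + 0\{a}) + (b.b.0 + a.(0 + 0)) ⊢ -a-> n1, -b-> n2, -b-> n3
  n1 = 0 + 0 ⊢ (no moves)
  n2 = 0 + 0 + 0\{a} ⊢ (no moves)
  n3 = b.0 ⊢ -b-> n4
  n4 = 0 ⊢ (no moves)
Coarsest stable partition (strong bisimilarity classes):
  B0 = {m0, n0}
  B1 = {m1, m2, m4, n1, n2, n4}
  B2 = {m3, n3}
m0 ∈ B0, n0 ∈ B0 → same block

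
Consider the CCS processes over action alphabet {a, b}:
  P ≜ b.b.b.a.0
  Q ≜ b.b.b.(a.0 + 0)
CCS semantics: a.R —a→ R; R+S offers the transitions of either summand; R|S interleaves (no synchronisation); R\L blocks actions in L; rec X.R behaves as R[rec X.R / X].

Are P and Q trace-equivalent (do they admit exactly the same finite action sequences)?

P's transition system — 5 states:
  s0 = b.b.b.a.0 has moves -b-> s1
  s1 = b.b.a.0 has moves -b-> s2
  s2 = b.a.0 has moves -b-> s3
  s3 = a.0 has moves -a-> s4
  s4 = 0 has moves ·
Q's transition system — 5 states:
  t0 = b.b.b.(a.0 + 0) has moves -b-> t1
  t1 = b.b.(a.0 + 0) has moves -b-> t2
  t2 = b.(a.0 + 0) has moves -b-> t3
  t3 = a.0 + 0 has moves -a-> t4
  t4 = 0 has moves ·
Partition-refinement fixed point:
  B0 = {s0, t0}
  B1 = {s1, t1}
  B2 = {s2, t2}
  B3 = {s3, t3}
  B4 = {s4, t4}
s0 ∈ B0, t0 ∈ B0 → same block
Bisimilar ⇒ trace-equivalent.

traces(P) = traces(Q)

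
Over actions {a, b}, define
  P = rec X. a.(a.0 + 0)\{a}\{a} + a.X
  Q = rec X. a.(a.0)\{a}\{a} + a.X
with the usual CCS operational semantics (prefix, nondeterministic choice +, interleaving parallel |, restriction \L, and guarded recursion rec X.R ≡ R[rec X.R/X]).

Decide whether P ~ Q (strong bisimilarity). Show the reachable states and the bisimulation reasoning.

YES

P's transition system — 2 states:
  s0 = rec X. a.(a.0 + 0)\{a}\{a} + a.X → ··a··> s0, ··a··> s1
  s1 = (a.0 + 0)\{a}\{a} → (no moves)
Q's transition system — 2 states:
  t0 = rec X. a.(a.0)\{a}\{a} + a.X → ··a··> t0, ··a··> t1
  t1 = (a.0)\{a}\{a} → (no moves)
Partition-refinement fixed point:
  B0 = {s0, t0}
  B1 = {s1, t1}
s0 ∈ B0, t0 ∈ B0 → same block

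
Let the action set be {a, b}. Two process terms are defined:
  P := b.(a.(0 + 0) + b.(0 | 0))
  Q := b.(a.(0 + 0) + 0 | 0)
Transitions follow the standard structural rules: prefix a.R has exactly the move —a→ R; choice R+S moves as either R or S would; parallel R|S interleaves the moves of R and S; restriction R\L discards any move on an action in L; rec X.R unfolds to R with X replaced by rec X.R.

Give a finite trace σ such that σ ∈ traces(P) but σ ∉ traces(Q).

LTS(P): 4 reachable states
  u0 = b.(a.(0 + 0) + b.(0 | 0)) | --b--▸ u1
  u1 = a.(0 + 0) + b.(0 | 0) | --a--▸ u2, --b--▸ u3
  u2 = 0 + 0 | (no moves)
  u3 = 0 | 0 | (no moves)
LTS(Q): 3 reachable states
  v0 = b.(a.(0 + 0) + 0 | 0) | --b--▸ v1
  v1 = a.(0 + 0) + 0 | 0 | --a--▸ v2
  v2 = 0 + 0 | (no moves)
Run σ = ⟨bb⟩ on P: start {u0}
  after b @ step 1: {u1}
  after b @ step 2: {u3}
  — P admits the full trace.
Run σ = ⟨bb⟩ on Q: start {v0}
  after b @ step 1: {v1}
  after b @ step 2: no successor for Q

bb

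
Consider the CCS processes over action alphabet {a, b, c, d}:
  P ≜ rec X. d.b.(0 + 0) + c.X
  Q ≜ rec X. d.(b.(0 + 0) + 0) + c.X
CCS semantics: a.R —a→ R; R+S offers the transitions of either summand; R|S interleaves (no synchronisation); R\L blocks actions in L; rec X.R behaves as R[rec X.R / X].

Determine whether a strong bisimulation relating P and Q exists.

P's transition system — 3 states:
  u0 = rec X. d.b.(0 + 0) + c.X ⊢ -c-> u0, -d-> u1
  u1 = b.(0 + 0) ⊢ -b-> u2
  u2 = 0 + 0 ⊢ (no moves)
Q's transition system — 3 states:
  v0 = rec X. d.(b.(0 + 0) + 0) + c.X ⊢ -c-> v0, -d-> v1
  v1 = b.(0 + 0) + 0 ⊢ -b-> v2
  v2 = 0 + 0 ⊢ (no moves)
Coarsest stable partition (strong bisimilarity classes):
  B0 = {u0, v0}
  B1 = {u1, v1}
  B2 = {u2, v2}
u0 ∈ B0, v0 ∈ B0 → same block

YES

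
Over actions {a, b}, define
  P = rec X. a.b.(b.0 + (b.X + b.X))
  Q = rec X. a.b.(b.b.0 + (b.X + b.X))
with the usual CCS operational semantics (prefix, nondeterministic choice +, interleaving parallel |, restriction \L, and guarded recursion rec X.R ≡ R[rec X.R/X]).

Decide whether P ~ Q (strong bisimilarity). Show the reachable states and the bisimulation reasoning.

Reachable graph of P (4 states):
  s0 = rec X. a.b.(b.0 + (b.X + b.X)) ⊢ —a→ s1
  s1 = b.(b.0 + (b.(rec X. a.b.(b.0 + (b.X + b.X))) + b.(rec X. a.b.(b.0 + (b.X + b.X))))) ⊢ —b→ s2
  s2 = b.0 + (b.(rec X. a.b.(b.0 + (b.X + b.X))) + b.(rec X. a.b.(b.0 + (b.X + b.X)))) ⊢ —b→ s0, —b→ s3
  s3 = 0 ⊢ stopped
Reachable graph of Q (5 states):
  t0 = rec X. a.b.(b.b.0 + (b.X + b.X)) ⊢ —a→ t1
  t1 = b.(b.b.0 + (b.(rec X. a.b.(b.b.0 + (b.X + b.X))) + b.(rec X. a.b.(b.b.0 + (b.X + b.X))))) ⊢ —b→ t2
  t2 = b.b.0 + (b.(rec X. a.b.(b.b.0 + (b.X + b.X))) + b.(rec X. a.b.(b.b.0 + (b.X + b.X)))) ⊢ —b→ t0, —b→ t3
  t3 = b.0 ⊢ —b→ t4
  t4 = 0 ⊢ stopped
Bisimilarity quotient blocks:
  B0 = {s0}
  B1 = {s1}
  B2 = {s2}
  B3 = {s3, t4}
  B4 = {t0}
  B5 = {t1}
  B6 = {t2}
  B7 = {t3}
s0 ∈ B0, t0 ∈ B4 → different blocks

NO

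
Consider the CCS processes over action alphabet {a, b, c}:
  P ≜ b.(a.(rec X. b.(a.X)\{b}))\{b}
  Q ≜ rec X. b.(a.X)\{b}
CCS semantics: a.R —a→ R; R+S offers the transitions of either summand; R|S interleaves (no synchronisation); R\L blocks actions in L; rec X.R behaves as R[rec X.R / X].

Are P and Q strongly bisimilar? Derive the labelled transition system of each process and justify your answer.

LTS(P): 3 reachable states
  p0 = b.(a.(rec X. b.(a.X)\{b}))\{b} → ··b··> p1
  p1 = (a.(rec X. b.(a.X)\{b}))\{b} → ··a··> p2
  p2 = (rec X. b.(a.X)\{b})\{b} → ·
LTS(Q): 3 reachable states
  q0 = rec X. b.(a.X)\{b} → ··b··> q1
  q1 = (a.(rec X. b.(a.X)\{b}))\{b} → ··a··> q2
  q2 = (rec X. b.(a.X)\{b})\{b} → ·
Coarsest stable partition (strong bisimilarity classes):
  B0 = {p0, q0}
  B1 = {p1, q1}
  B2 = {p2, q2}
p0 ∈ B0, q0 ∈ B0 → same block

YES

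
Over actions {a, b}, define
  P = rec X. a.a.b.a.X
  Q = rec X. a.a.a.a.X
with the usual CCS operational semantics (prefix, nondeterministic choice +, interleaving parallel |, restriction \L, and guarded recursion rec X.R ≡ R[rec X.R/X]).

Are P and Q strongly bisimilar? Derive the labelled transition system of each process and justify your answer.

not bisimilar

P's transition system — 4 states:
  u0 = rec X. a.a.b.a.X has moves =a=> u1
  u1 = a.b.a.(rec X. a.a.b.a.X) has moves =a=> u2
  u2 = b.a.(rec X. a.a.b.a.X) has moves =b=> u3
  u3 = a.(rec X. a.a.b.a.X) has moves =a=> u0
Q's transition system — 4 states:
  v0 = rec X. a.a.a.a.X has moves =a=> v1
  v1 = a.a.a.(rec X. a.a.a.a.X) has moves =a=> v2
  v2 = a.a.(rec X. a.a.a.a.X) has moves =a=> v3
  v3 = a.(rec X. a.a.a.a.X) has moves =a=> v0
Bisimilarity quotient blocks:
  B0 = {u0}
  B1 = {u1}
  B2 = {u2}
  B3 = {u3}
  B4 = {v0, v1, v2, v3}
u0 ∈ B0, v0 ∈ B4 → different blocks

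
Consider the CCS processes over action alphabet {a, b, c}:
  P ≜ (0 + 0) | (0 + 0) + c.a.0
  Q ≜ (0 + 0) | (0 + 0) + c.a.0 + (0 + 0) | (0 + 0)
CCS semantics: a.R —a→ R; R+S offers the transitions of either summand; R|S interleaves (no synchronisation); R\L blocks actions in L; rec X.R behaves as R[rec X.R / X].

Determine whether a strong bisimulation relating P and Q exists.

P's transition system — 3 states:
  s0 = (0 + 0) | (0 + 0) + c.a.0 :: —c→ s1
  s1 = a.0 :: —a→ s2
  s2 = 0 :: (no moves)
Q's transition system — 3 states:
  t0 = (0 + 0) | (0 + 0) + c.a.0 + (0 + 0) | (0 + 0) :: —c→ t1
  t1 = a.0 :: —a→ t2
  t2 = 0 :: (no moves)
Bisimilarity quotient blocks:
  B0 = {s0, t0}
  B1 = {s1, t1}
  B2 = {s2, t2}
s0 ∈ B0, t0 ∈ B0 → same block

P ~ Q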